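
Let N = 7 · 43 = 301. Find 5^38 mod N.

144

Mod 7: 5 ≡ 5; by Fermat, exponent reduces to 38 mod 6 = 2; 5^2 ≡ 4 (mod 7).
Mod 43: 5 ≡ 5; 5^38 ≡ 15 (mod 43).
Combine by CRT: x ≡ 4 (mod 7), x ≡ 15 (mod 43) ⇒ x ≡ 144 (mod 301).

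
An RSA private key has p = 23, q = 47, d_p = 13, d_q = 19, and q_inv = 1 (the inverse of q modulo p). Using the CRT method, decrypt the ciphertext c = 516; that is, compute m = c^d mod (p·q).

m₁ = c^(d_p) mod p: c ≡ 10 (mod 23), and 10^13 mod 23 = 15.
m₂ = c^(d_q) mod q: c ≡ 46 (mod 47), and 46^19 mod 47 = 46.
h = q_inv·(m₁ − m₂) mod p = 1·(15 − 46) mod 23 = 15.
m = m₂ + h·q = 46 + 15·47 = 751.

751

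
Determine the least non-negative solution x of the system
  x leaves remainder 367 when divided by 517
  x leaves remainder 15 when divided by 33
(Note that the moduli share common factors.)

gcd(517, 33) = 11 and 11 | (15 − 367), so the pair is consistent; merging gives x ≡ 1401 (mod 1551), where 1551 = lcm(517, 33).
The solution is unique modulo lcm(517, 33) = 1551.

1401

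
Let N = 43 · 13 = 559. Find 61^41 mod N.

55

Mod 43: 61 ≡ 18; 18^41 ≡ 12 (mod 43).
Mod 13: 61 ≡ 9; by Fermat, exponent reduces to 41 mod 12 = 5; 9^5 ≡ 3 (mod 13).
Combine by CRT: x ≡ 12 (mod 43), x ≡ 3 (mod 13) ⇒ x ≡ 55 (mod 559).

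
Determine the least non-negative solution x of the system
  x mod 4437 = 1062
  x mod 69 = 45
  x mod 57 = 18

1695996

gcd(4437, 69) = 3 and 3 | (45 − 1062), so the pair is consistent; merging gives x ≡ 63180 (mod 102051), where 102051 = lcm(4437, 69).
gcd(102051, 57) = 3 and 3 | (18 − 63180), so the pair is consistent; merging gives x ≡ 1695996 (mod 1938969), where 1938969 = lcm(102051, 57).
The solution is unique modulo lcm(4437, 69, 57) = 1938969.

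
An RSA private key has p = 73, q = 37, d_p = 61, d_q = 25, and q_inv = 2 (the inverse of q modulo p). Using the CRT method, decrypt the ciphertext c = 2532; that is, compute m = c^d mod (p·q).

1714

m₁ = c^(d_p) mod p: c ≡ 50 (mod 73), and 50^61 mod 73 = 35.
m₂ = c^(d_q) mod q: c ≡ 16 (mod 37), and 16^25 mod 37 = 12.
h = q_inv·(m₁ − m₂) mod p = 2·(35 − 12) mod 73 = 46.
m = m₂ + h·q = 12 + 46·37 = 1714.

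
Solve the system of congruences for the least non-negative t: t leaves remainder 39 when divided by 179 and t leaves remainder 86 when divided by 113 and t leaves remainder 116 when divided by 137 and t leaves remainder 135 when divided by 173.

293291360

From t ≡ 39 (mod 179) write t = 39 + 179s. Substituting into t ≡ 86 (mod 113) gives 179s ≡ 47 (mod 113), and since 66⁻¹ ≡ 12 (mod 113), s ≡ 112. Hence t ≡ 39 + 179·112 = 20087 (mod 20227).
From t ≡ 20087 (mod 20227) write t = 20087 + 20227s. Substituting into t ≡ 116 (mod 137) gives 20227s ≡ 31 (mod 137), and since 88⁻¹ ≡ 123 (mod 137), s ≡ 114. Hence t ≡ 20087 + 20227·114 = 2325965 (mod 2771099).
From t ≡ 2325965 (mod 2771099) write t = 2325965 + 2771099s. Substituting into t ≡ 135 (mod 173) gives 2771099s ≡ 155 (mod 173), and since 158⁻¹ ≡ 23 (mod 173), s ≡ 105. Hence t ≡ 2325965 + 2771099·105 = 293291360 (mod 479400127).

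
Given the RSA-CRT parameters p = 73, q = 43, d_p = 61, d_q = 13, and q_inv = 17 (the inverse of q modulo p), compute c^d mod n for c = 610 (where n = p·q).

m₁ = c^(d_p) mod p: c ≡ 26 (mod 73), and 26^61 mod 73 = 11.
m₂ = c^(d_q) mod q: c ≡ 8 (mod 43), and 8^13 mod 43 = 27.
h = q_inv·(m₁ − m₂) mod p = 17·(11 − 27) mod 73 = 20.
m = m₂ + h·q = 27 + 20·43 = 887.

887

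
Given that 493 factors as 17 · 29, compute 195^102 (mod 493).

225

Mod 17: 195 ≡ 8; by Fermat, exponent reduces to 102 mod 16 = 6; 8^6 ≡ 4 (mod 17).
Mod 29: 195 ≡ 21; by Fermat, exponent reduces to 102 mod 28 = 18; 21^18 ≡ 22 (mod 29).
Combine by CRT: x ≡ 4 (mod 17), x ≡ 22 (mod 29) ⇒ x ≡ 225 (mod 493).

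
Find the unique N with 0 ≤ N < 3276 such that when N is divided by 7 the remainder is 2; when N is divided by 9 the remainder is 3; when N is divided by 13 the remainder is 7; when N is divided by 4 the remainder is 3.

1983

The moduli are pairwise coprime; M = 7·9·13·4 = 3276.
M/7 = 468; 468 ≡ 6 (mod 7); 6·6 ≡ 1, so inverse 6.
M/9 = 364; 364 ≡ 4 (mod 9); 4·7 ≡ 1, so inverse 7.
M/13 = 252; 252 ≡ 5 (mod 13); 5·8 ≡ 1, so inverse 8.
M/4 = 819; 819 ≡ 3 (mod 4); 3·3 ≡ 1, so inverse 3.
N ≡ 2·468·6 + 3·364·7 + 7·252·8 + 3·819·3 = 34743.
34743 mod 3276 = 1983.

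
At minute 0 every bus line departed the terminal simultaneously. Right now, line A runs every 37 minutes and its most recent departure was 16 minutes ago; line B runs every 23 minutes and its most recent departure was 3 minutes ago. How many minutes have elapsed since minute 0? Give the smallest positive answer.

164

Combine the congruences pairwise.
From t ≡ 16 (mod 37) write t = 16 + 37s. Substituting into t ≡ 3 (mod 23) gives 37s ≡ 10 (mod 23), and since 14⁻¹ ≡ 5 (mod 23), s ≡ 4. Hence t ≡ 16 + 37·4 = 164 (mod 851).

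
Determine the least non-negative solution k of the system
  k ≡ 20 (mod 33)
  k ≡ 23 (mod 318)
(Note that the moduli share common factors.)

gcd(33, 318) = 3 and 3 | (23 − 20), so the pair is consistent; merging gives k ≡ 977 (mod 3498), where 3498 = lcm(33, 318).
The solution is unique modulo lcm(33, 318) = 3498.

977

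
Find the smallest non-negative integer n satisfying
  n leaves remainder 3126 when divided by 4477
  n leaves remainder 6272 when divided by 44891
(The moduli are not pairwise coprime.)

500073

Combine the congruences pairwise.
gcd(4477, 44891) = 121 and 121 | (6272 − 3126), so the pair is consistent; merging gives n ≡ 500073 (mod 1660967), where 1660967 = lcm(4477, 44891).
The solution is unique modulo lcm(4477, 44891) = 1660967.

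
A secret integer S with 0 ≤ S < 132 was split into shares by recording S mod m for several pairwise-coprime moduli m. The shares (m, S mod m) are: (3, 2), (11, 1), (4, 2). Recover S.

Combine the congruences pairwise.
From S ≡ 2 (mod 3) write S = 2 + 3t. Substituting into S ≡ 1 (mod 11) gives 3t ≡ 10 (mod 11), and since 3⁻¹ ≡ 4 (mod 11), t ≡ 7. Hence S ≡ 2 + 3·7 = 23 (mod 33).
From S ≡ 23 (mod 33) write S = 23 + 33t. Substituting into S ≡ 2 (mod 4) gives 33t ≡ 3 (mod 4), and since 1⁻¹ ≡ 1 (mod 4), t ≡ 3. Hence S ≡ 23 + 33·3 = 122 (mod 132).

122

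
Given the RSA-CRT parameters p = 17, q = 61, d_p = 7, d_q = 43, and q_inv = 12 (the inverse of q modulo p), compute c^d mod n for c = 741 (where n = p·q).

m₁ = c^(d_p) mod p: c ≡ 10 (mod 17), and 10^7 mod 17 = 5.
m₂ = c^(d_q) mod q: c ≡ 9 (mod 61), and 9^43 mod 61 = 58.
h = q_inv·(m₁ − m₂) mod p = 12·(5 − 58) mod 17 = 10.
m = m₂ + h·q = 58 + 10·61 = 668.

668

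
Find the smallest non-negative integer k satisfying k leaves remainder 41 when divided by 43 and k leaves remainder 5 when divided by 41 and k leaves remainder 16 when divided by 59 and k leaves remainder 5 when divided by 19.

226694

The moduli are pairwise coprime; N = 43·41·59·19 = 1976323.
N/43 = 45961; 45961 ≡ 37 (mod 43); 37·7 ≡ 1, so inverse 7.
N/41 = 48203; 48203 ≡ 28 (mod 41); 28·22 ≡ 1, so inverse 22.
N/59 = 33497; 33497 ≡ 44 (mod 59); 44·55 ≡ 1, so inverse 55.
N/19 = 104017; 104017 ≡ 11 (mod 19); 11·7 ≡ 1, so inverse 7.
k ≡ 41·45961·7 + 5·48203·22 + 16·33497·55 + 5·104017·7 = 51611092.
51611092 mod 1976323 = 226694.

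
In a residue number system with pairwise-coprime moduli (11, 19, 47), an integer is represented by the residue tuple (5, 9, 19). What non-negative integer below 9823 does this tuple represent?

7210

The moduli are pairwise coprime; N = 11·19·47 = 9823.
N/11 = 893; 893 ≡ 2 (mod 11); 2·6 ≡ 1, so inverse 6.
N/19 = 517; 517 ≡ 4 (mod 19); 4·5 ≡ 1, so inverse 5.
N/47 = 209; 209 ≡ 21 (mod 47); 21·9 ≡ 1, so inverse 9.
x ≡ 5·893·6 + 9·517·5 + 19·209·9 = 85794.
85794 mod 9823 = 7210.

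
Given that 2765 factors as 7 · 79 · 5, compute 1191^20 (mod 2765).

Mod 7: 1191 ≡ 1; by Fermat, exponent reduces to 20 mod 6 = 2; 1^2 ≡ 1 (mod 7).
Mod 79: 1191 ≡ 6; 6^20 ≡ 51 (mod 79).
Mod 5: 1191 ≡ 1; since 4 | 20, by Fermat 1^20 ≡ 1 (mod 5).
Combine by CRT: x ≡ 1 (mod 7), x ≡ 51 (mod 79), x ≡ 1 (mod 5) ⇒ x ≡ 841 (mod 2765).

841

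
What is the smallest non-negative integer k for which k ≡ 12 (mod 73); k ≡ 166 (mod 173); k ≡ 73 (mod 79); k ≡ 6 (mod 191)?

120593968

From k ≡ 12 (mod 73) write k = 12 + 73t. Substituting into k ≡ 166 (mod 173) gives 73t ≡ 154 (mod 173), and since 73⁻¹ ≡ 64 (mod 173), t ≡ 168. Hence k ≡ 12 + 73·168 = 12276 (mod 12629).
From k ≡ 12276 (mod 12629) write k = 12276 + 12629t. Substituting into k ≡ 73 (mod 79) gives 12629t ≡ 42 (mod 79), and since 68⁻¹ ≡ 43 (mod 79), t ≡ 68. Hence k ≡ 12276 + 12629·68 = 871048 (mod 997691).
From k ≡ 871048 (mod 997691) write k = 871048 + 997691t. Substituting into k ≡ 6 (mod 191) gives 997691t ≡ 109 (mod 191), and since 98⁻¹ ≡ 115 (mod 191), t ≡ 120. Hence k ≡ 871048 + 997691·120 = 120593968 (mod 190558981).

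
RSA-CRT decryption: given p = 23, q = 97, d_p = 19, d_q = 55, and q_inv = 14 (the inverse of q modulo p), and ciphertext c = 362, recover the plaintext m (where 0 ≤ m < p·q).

m₁ = c^(d_p) mod p: c ≡ 17 (mod 23), and 17^19 mod 23 = 5.
m₂ = c^(d_q) mod q: c ≡ 71 (mod 97), and 71^55 mod 97 = 74.
h = q_inv·(m₁ − m₂) mod p = 14·(5 − 74) mod 23 = 0.
m = m₂ + h·q = 74 + 0·97 = 74.

74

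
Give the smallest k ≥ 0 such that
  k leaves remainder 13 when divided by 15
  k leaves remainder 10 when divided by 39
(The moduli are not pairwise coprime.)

88

Combine the congruences pairwise.
gcd(15, 39) = 3 and 3 | (10 − 13), so the pair is consistent; merging gives k ≡ 88 (mod 195), where 195 = lcm(15, 39).
The solution is unique modulo lcm(15, 39) = 195.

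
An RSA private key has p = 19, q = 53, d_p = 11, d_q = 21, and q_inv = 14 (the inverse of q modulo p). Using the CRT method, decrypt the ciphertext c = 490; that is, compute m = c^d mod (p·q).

m₁ = c^(d_p) mod p: c ≡ 15 (mod 19), and 15^11 mod 19 = 3.
m₂ = c^(d_q) mod q: c ≡ 13 (mod 53), and 13^21 mod 53 = 36.
h = q_inv·(m₁ − m₂) mod p = 14·(3 − 36) mod 19 = 13.
m = m₂ + h·q = 36 + 13·53 = 725.

725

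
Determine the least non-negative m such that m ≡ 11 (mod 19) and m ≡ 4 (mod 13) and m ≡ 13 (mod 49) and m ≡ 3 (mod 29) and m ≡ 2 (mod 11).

The moduli are pairwise coprime; N = 19·13·49·29·11 = 3860857.
N/19 = 203203; 203203 ≡ 17 (mod 19); 17·9 ≡ 1, so inverse 9.
N/13 = 296989; 296989 ≡ 4 (mod 13); 4·10 ≡ 1, so inverse 10.
N/49 = 78793; 78793 ≡ 1 (mod 49), inverse 1.
N/29 = 133133; 133133 ≡ 23 (mod 29); 23·24 ≡ 1, so inverse 24.
N/11 = 350987; 350987 ≡ 10 (mod 11); 10·10 ≡ 1, so inverse 10.
m ≡ 11·203203·9 + 4·296989·10 + 13·78793·1 + 3·133133·24 + 2·350987·10 = 49626282.
49626282 mod 3860857 = 3295998.

3295998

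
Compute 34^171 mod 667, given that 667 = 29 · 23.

Mod 29: 34 ≡ 5; by Fermat, exponent reduces to 171 mod 28 = 3; 5^3 ≡ 9 (mod 29).
Mod 23: 34 ≡ 11; by Fermat, exponent reduces to 171 mod 22 = 17; 11^17 ≡ 14 (mod 23).
Combine by CRT: x ≡ 9 (mod 29), x ≡ 14 (mod 23) ⇒ x ≡ 589 (mod 667).

589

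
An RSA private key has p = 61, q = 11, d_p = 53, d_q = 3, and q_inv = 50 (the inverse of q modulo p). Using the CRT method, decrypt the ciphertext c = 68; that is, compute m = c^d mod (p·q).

349

m₁ = c^(d_p) mod p: c ≡ 7 (mod 61), and 7^53 mod 61 = 44.
m₂ = c^(d_q) mod q: c ≡ 2 (mod 11), and 2^3 mod 11 = 8.
h = q_inv·(m₁ − m₂) mod p = 50·(44 − 8) mod 61 = 31.
m = m₂ + h·q = 8 + 31·11 = 349.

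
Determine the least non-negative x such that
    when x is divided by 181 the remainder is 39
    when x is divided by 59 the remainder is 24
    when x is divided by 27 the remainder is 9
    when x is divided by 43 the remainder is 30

4700790

From x ≡ 39 (mod 181) write x = 39 + 181t. Substituting into x ≡ 24 (mod 59) gives 181t ≡ 44 (mod 59), and since 4⁻¹ ≡ 15 (mod 59), t ≡ 11. Hence x ≡ 39 + 181·11 = 2030 (mod 10679).
From x ≡ 2030 (mod 10679) write x = 2030 + 10679t. Substituting into x ≡ 9 (mod 27) gives 10679t ≡ 4 (mod 27), and since 14⁻¹ ≡ 2 (mod 27), t ≡ 8. Hence x ≡ 2030 + 10679·8 = 87462 (mod 288333).
From x ≡ 87462 (mod 288333) write x = 87462 + 288333t. Substituting into x ≡ 30 (mod 43) gives 288333t ≡ 30 (mod 43), and since 18⁻¹ ≡ 12 (mod 43), t ≡ 16. Hence x ≡ 87462 + 288333·16 = 4700790 (mod 12398319).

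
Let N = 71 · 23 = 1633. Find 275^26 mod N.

Mod 71: 275 ≡ 62; 62^26 ≡ 38 (mod 71).
Mod 23: 275 ≡ 22; by Fermat, exponent reduces to 26 mod 22 = 4; 22^4 ≡ 1 (mod 23).
Combine by CRT: x ≡ 38 (mod 71), x ≡ 1 (mod 23) ⇒ x ≡ 1174 (mod 1633).

1174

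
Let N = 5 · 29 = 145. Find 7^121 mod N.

107

Mod 5: 7 ≡ 2; by Fermat, exponent reduces to 121 mod 4 = 1; 2^1 ≡ 2 (mod 5).
Mod 29: 7 ≡ 7; by Fermat, exponent reduces to 121 mod 28 = 9; 7^9 ≡ 20 (mod 29).
Combine by CRT: x ≡ 2 (mod 5), x ≡ 20 (mod 29) ⇒ x ≡ 107 (mod 145).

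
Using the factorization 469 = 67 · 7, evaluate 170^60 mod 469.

330

Mod 67: 170 ≡ 36; 36^60 ≡ 62 (mod 67).
Mod 7: 170 ≡ 2; since 6 | 60, by Fermat 2^60 ≡ 1 (mod 7).
Combine by CRT: x ≡ 62 (mod 67), x ≡ 1 (mod 7) ⇒ x ≡ 330 (mod 469).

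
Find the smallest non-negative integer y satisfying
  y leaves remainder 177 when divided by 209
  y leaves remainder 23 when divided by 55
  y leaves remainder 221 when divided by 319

Combine the congruences pairwise.
gcd(209, 55) = 11 and 11 | (23 − 177), so the pair is consistent; merging gives y ≡ 1013 (mod 1045), where 1045 = lcm(209, 55).
gcd(1045, 319) = 11 and 11 | (221 − 1013), so the pair is consistent; merging gives y ≡ 21913 (mod 30305), where 30305 = lcm(1045, 319).
The solution is unique modulo lcm(209, 55, 319) = 30305.

21913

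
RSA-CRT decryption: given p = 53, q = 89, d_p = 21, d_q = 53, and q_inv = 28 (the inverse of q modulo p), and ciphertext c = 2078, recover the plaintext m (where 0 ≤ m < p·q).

m₁ = c^(d_p) mod p: c ≡ 11 (mod 53), and 11^21 mod 53 = 43.
m₂ = c^(d_q) mod q: c ≡ 31 (mod 89), and 31^53 mod 89 = 29.
h = q_inv·(m₁ − m₂) mod p = 28·(43 − 29) mod 53 = 21.
m = m₂ + h·q = 29 + 21·89 = 1898.

1898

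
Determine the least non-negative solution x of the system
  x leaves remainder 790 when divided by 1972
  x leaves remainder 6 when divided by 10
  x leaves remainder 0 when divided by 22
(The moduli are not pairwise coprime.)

Combine the congruences pairwise.
gcd(1972, 10) = 2 and 2 | (6 − 790), so the pair is consistent; merging gives x ≡ 6706 (mod 9860), where 9860 = lcm(1972, 10).
gcd(9860, 22) = 2 and 2 | (0 − 6706), so the pair is consistent; merging gives x ≡ 16566 (mod 108460), where 108460 = lcm(9860, 22).
The solution is unique modulo lcm(1972, 10, 22) = 108460.

16566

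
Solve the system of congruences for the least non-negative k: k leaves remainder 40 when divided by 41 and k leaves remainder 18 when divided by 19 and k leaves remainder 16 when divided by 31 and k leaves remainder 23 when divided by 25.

Combine the congruences pairwise.
From k ≡ 40 (mod 41) write k = 40 + 41t. Substituting into k ≡ 18 (mod 19) gives 41t ≡ 16 (mod 19), and since 3⁻¹ ≡ 13 (mod 19), t ≡ 18. Hence k ≡ 40 + 41·18 = 778 (mod 779).
From k ≡ 778 (mod 779) write k = 778 + 779t. Substituting into k ≡ 16 (mod 31) gives 779t ≡ 13 (mod 31), and since 4⁻¹ ≡ 8 (mod 31), t ≡ 11. Hence k ≡ 778 + 779·11 = 9347 (mod 24149).
From k ≡ 9347 (mod 24149) write k = 9347 + 24149t. Substituting into k ≡ 23 (mod 25) gives 24149t ≡ 1 (mod 25), and since 24⁻¹ ≡ 24 (mod 25), t ≡ 24. Hence k ≡ 9347 + 24149·24 = 588923 (mod 603725).

588923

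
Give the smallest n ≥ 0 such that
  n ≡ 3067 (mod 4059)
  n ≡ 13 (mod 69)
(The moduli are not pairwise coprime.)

Combine the congruences pairwise.
gcd(4059, 69) = 3 and 3 | (13 − 3067), so the pair is consistent; merging gives n ≡ 55834 (mod 93357), where 93357 = lcm(4059, 69).
The solution is unique modulo lcm(4059, 69) = 93357.

55834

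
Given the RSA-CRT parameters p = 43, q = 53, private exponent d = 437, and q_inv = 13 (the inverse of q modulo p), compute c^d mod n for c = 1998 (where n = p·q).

1018

d_p = d mod (p−1) = 437 mod 42 = 17; d_q = d mod (q−1) = 21.
m₁ = c^(d_p) mod p: c ≡ 20 (mod 43), and 20^17 mod 43 = 29.
m₂ = c^(d_q) mod q: c ≡ 37 (mod 53), and 37^21 mod 53 = 11.
h = q_inv·(m₁ − m₂) mod p = 13·(29 − 11) mod 43 = 19.
m = m₂ + h·q = 11 + 19·53 = 1018.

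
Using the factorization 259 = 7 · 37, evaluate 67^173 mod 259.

247

Mod 7: 67 ≡ 4; by Fermat, exponent reduces to 173 mod 6 = 5; 4^5 ≡ 2 (mod 7).
Mod 37: 67 ≡ 30; by Fermat, exponent reduces to 173 mod 36 = 29; 30^29 ≡ 25 (mod 37).
Combine by CRT: x ≡ 2 (mod 7), x ≡ 25 (mod 37) ⇒ x ≡ 247 (mod 259).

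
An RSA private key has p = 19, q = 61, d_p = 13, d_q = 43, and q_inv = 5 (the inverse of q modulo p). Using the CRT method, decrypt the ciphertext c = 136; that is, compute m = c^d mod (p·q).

14

m₁ = c^(d_p) mod p: c ≡ 3 (mod 19), and 3^13 mod 19 = 14.
m₂ = c^(d_q) mod q: c ≡ 14 (mod 61), and 14^43 mod 61 = 14.
h = q_inv·(m₁ − m₂) mod p = 5·(14 − 14) mod 19 = 0.
m = m₂ + h·q = 14 + 0·61 = 14.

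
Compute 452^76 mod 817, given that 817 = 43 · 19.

256

Mod 43: 452 ≡ 22; by Fermat, exponent reduces to 76 mod 42 = 34; 22^34 ≡ 41 (mod 43).
Mod 19: 452 ≡ 15; by Fermat, exponent reduces to 76 mod 18 = 4; 15^4 ≡ 9 (mod 19).
Combine by CRT: x ≡ 41 (mod 43), x ≡ 9 (mod 19) ⇒ x ≡ 256 (mod 817).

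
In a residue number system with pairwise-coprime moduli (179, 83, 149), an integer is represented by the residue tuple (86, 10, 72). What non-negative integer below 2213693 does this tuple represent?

Combine the congruences pairwise.
From x ≡ 86 (mod 179) write x = 86 + 179t. Substituting into x ≡ 10 (mod 83) gives 179t ≡ 7 (mod 83), and since 13⁻¹ ≡ 32 (mod 83), t ≡ 58. Hence x ≡ 86 + 179·58 = 10468 (mod 14857).
From x ≡ 10468 (mod 14857) write x = 10468 + 14857t. Substituting into x ≡ 72 (mod 149) gives 14857t ≡ 34 (mod 149), and since 106⁻¹ ≡ 97 (mod 149), t ≡ 20. Hence x ≡ 10468 + 14857·20 = 307608 (mod 2213693).

307608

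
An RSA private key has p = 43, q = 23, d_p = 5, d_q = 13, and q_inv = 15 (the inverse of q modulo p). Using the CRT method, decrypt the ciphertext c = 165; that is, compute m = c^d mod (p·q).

522

m₁ = c^(d_p) mod p: c ≡ 36 (mod 43), and 36^5 mod 43 = 6.
m₂ = c^(d_q) mod q: c ≡ 4 (mod 23), and 4^13 mod 23 = 16.
h = q_inv·(m₁ − m₂) mod p = 15·(6 − 16) mod 43 = 22.
m = m₂ + h·q = 16 + 22·23 = 522.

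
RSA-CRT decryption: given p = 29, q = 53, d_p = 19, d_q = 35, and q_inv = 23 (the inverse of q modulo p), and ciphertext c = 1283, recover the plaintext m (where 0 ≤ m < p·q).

m₁ = c^(d_p) mod p: c ≡ 7 (mod 29), and 7^19 mod 29 = 16.
m₂ = c^(d_q) mod q: c ≡ 11 (mod 53), and 11^35 mod 53 = 4.
h = q_inv·(m₁ − m₂) mod p = 23·(16 − 4) mod 29 = 15.
m = m₂ + h·q = 4 + 15·53 = 799.

799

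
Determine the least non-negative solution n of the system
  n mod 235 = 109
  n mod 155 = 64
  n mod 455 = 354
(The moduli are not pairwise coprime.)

gcd(235, 155) = 5 and 5 | (64 − 109), so the pair is consistent; merging gives n ≡ 3164 (mod 7285), where 7285 = lcm(235, 155).
gcd(7285, 455) = 5 and 5 | (354 − 3164), so the pair is consistent; merging gives n ≡ 549539 (mod 662935), where 662935 = lcm(7285, 455).
The solution is unique modulo lcm(235, 155, 455) = 662935.

549539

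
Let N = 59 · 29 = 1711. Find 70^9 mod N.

360

Mod 59: 70 ≡ 11; 11^9 ≡ 6 (mod 59).
Mod 29: 70 ≡ 12; 12^9 ≡ 12 (mod 29).
Combine by CRT: x ≡ 6 (mod 59), x ≡ 12 (mod 29) ⇒ x ≡ 360 (mod 1711).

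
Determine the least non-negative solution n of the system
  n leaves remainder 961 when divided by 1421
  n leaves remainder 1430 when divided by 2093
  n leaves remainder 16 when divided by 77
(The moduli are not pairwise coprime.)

gcd(1421, 2093) = 7 and 7 | (1430 − 961), so the pair is consistent; merging gives n ≡ 181428 (mod 424879), where 424879 = lcm(1421, 2093).
gcd(424879, 77) = 7 and 7 | (16 − 181428), so the pair is consistent; merging gives n ≡ 181428 (mod 4673669), where 4673669 = lcm(424879, 77).
The solution is unique modulo lcm(1421, 2093, 77) = 4673669.

181428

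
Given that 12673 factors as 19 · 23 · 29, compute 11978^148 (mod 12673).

Mod 19: 11978 ≡ 8; by Fermat, exponent reduces to 148 mod 18 = 4; 8^4 ≡ 11 (mod 19).
Mod 23: 11978 ≡ 18; by Fermat, exponent reduces to 148 mod 22 = 16; 18^16 ≡ 3 (mod 23).
Mod 29: 11978 ≡ 1; by Fermat, exponent reduces to 148 mod 28 = 8; 1^8 ≡ 1 (mod 29).
Combine by CRT: x ≡ 11 (mod 19), x ≡ 3 (mod 23), x ≡ 1 (mod 29) ⇒ x ≡ 2234 (mod 12673).

2234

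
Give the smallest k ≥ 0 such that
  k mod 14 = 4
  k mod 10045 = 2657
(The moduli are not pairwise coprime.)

12702

gcd(14, 10045) = 7 and 7 | (2657 − 4), so the pair is consistent; merging gives k ≡ 12702 (mod 20090), where 20090 = lcm(14, 10045).
The solution is unique modulo lcm(14, 10045) = 20090.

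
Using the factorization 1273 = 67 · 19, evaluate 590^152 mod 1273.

Mod 67: 590 ≡ 54; by Fermat, exponent reduces to 152 mod 66 = 20; 54^20 ≡ 47 (mod 67).
Mod 19: 590 ≡ 1; by Fermat, exponent reduces to 152 mod 18 = 8; 1^8 ≡ 1 (mod 19).
Combine by CRT: x ≡ 47 (mod 67), x ≡ 1 (mod 19) ⇒ x ≡ 248 (mod 1273).

248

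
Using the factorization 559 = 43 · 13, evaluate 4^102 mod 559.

170

Mod 43: 4 ≡ 4; by Fermat, exponent reduces to 102 mod 42 = 18; 4^18 ≡ 41 (mod 43).
Mod 13: 4 ≡ 4; by Fermat, exponent reduces to 102 mod 12 = 6; 4^6 ≡ 1 (mod 13).
Combine by CRT: x ≡ 41 (mod 43), x ≡ 1 (mod 13) ⇒ x ≡ 170 (mod 559).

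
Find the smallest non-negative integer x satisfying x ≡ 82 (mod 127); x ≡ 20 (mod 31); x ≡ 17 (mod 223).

From x ≡ 82 (mod 127) write x = 82 + 127t. Substituting into x ≡ 20 (mod 31) gives 127t ≡ 0 (mod 31), and since 3⁻¹ ≡ 21 (mod 31), t ≡ 0. Hence x ≡ 82 + 127·0 = 82 (mod 3937).
From x ≡ 82 (mod 3937) write x = 82 + 3937t. Substituting into x ≡ 17 (mod 223) gives 3937t ≡ 158 (mod 223), and since 146⁻¹ ≡ 139 (mod 223), t ≡ 108. Hence x ≡ 82 + 3937·108 = 425278 (mod 877951).

425278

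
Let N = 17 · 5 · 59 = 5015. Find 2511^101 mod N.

Mod 17: 2511 ≡ 12; by Fermat, exponent reduces to 101 mod 16 = 5; 12^5 ≡ 3 (mod 17).
Mod 5: 2511 ≡ 1; by Fermat, exponent reduces to 101 mod 4 = 1; 1^1 ≡ 1 (mod 5).
Mod 59: 2511 ≡ 33; by Fermat, exponent reduces to 101 mod 58 = 43; 33^43 ≡ 54 (mod 59).
Combine by CRT: x ≡ 3 (mod 17), x ≡ 1 (mod 5), x ≡ 54 (mod 59) ⇒ x ≡ 4066 (mod 5015).

4066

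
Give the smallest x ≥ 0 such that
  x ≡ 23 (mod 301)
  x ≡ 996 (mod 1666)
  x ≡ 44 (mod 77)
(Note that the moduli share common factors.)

gcd(301, 1666) = 7 and 7 | (996 − 23), so the pair is consistent; merging gives x ≡ 37648 (mod 71638), where 71638 = lcm(301, 1666).
gcd(71638, 77) = 7 and 7 | (44 − 37648), so the pair is consistent; merging gives x ≡ 754028 (mod 788018), where 788018 = lcm(71638, 77).
The solution is unique modulo lcm(301, 1666, 77) = 788018.

754028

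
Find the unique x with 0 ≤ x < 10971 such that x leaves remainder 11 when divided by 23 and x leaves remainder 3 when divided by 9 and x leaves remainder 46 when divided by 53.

The moduli are pairwise coprime; N = 23·9·53 = 10971.
N/23 = 477; 477 ≡ 17 (mod 23); 17·19 ≡ 1, so inverse 19.
N/9 = 1219; 1219 ≡ 4 (mod 9); 4·7 ≡ 1, so inverse 7.
N/53 = 207; 207 ≡ 48 (mod 53); 48·21 ≡ 1, so inverse 21.
x ≡ 11·477·19 + 3·1219·7 + 46·207·21 = 325254.
325254 mod 10971 = 7095.

7095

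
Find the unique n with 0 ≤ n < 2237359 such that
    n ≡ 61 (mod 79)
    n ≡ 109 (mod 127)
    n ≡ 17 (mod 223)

The moduli are pairwise coprime; M = 79·127·223 = 2237359.
M/79 = 28321; 28321 ≡ 39 (mod 79); 39·77 ≡ 1, so inverse 77.
M/127 = 17617; 17617 ≡ 91 (mod 127); 91·67 ≡ 1, so inverse 67.
M/223 = 10033; 10033 ≡ 221 (mod 223); 221·111 ≡ 1, so inverse 111.
n ≡ 61·28321·77 + 109·17617·67 + 17·10033·111 = 280612959.
280612959 mod 2237359 = 943084.

943084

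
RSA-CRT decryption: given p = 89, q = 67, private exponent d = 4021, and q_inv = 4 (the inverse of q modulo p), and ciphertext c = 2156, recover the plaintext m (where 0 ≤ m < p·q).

4165

d_p = d mod (p−1) = 4021 mod 88 = 61; d_q = d mod (q−1) = 61.
m₁ = c^(d_p) mod p: c ≡ 20 (mod 89), and 20^61 mod 89 = 71.
m₂ = c^(d_q) mod q: c ≡ 12 (mod 67), and 12^61 mod 67 = 11.
h = q_inv·(m₁ − m₂) mod p = 4·(71 − 11) mod 89 = 62.
m = m₂ + h·q = 11 + 62·67 = 4165.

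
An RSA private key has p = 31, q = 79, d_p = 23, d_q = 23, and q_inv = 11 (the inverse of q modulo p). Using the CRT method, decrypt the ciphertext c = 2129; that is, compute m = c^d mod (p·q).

m₁ = c^(d_p) mod p: c ≡ 21 (mod 31), and 21^23 mod 31 = 17.
m₂ = c^(d_q) mod q: c ≡ 75 (mod 79), and 75^23 mod 79 = 30.
h = q_inv·(m₁ − m₂) mod p = 11·(17 − 30) mod 31 = 12.
m = m₂ + h·q = 30 + 12·79 = 978.

978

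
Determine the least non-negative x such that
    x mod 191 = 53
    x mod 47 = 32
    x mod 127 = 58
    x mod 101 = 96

19819932

The moduli are pairwise coprime; N = 191·47·127·101 = 115147979.
N/191 = 602869; 602869 ≡ 73 (mod 191); 73·157 ≡ 1, so inverse 157.
N/47 = 2449957; 2449957 ≡ 35 (mod 47); 35·43 ≡ 1, so inverse 43.
N/127 = 906677; 906677 ≡ 24 (mod 127); 24·90 ≡ 1, so inverse 90.
N/101 = 1140079; 1140079 ≡ 92 (mod 101); 92·56 ≡ 1, so inverse 56.
x ≡ 53·602869·157 + 32·2449957·43 + 58·906677·90 + 96·1140079·56 = 19249532425.
19249532425 mod 115147979 = 19819932.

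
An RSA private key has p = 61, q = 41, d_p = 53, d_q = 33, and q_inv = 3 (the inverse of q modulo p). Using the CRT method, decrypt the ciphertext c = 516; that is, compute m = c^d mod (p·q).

801

m₁ = c^(d_p) mod p: c ≡ 28 (mod 61), and 28^53 mod 61 = 8.
m₂ = c^(d_q) mod q: c ≡ 24 (mod 41), and 24^33 mod 41 = 22.
h = q_inv·(m₁ − m₂) mod p = 3·(8 − 22) mod 61 = 19.
m = m₂ + h·q = 22 + 19·41 = 801.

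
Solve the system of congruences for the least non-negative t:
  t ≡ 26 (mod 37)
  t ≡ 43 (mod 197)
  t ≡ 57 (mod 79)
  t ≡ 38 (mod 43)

19588344

The moduli are pairwise coprime; N = 37·197·79·43 = 24760733.
N/37 = 669209; 669209 ≡ 27 (mod 37); 27·11 ≡ 1, so inverse 11.
N/197 = 125689; 125689 ≡ 3 (mod 197); 3·66 ≡ 1, so inverse 66.
N/79 = 313427; 313427 ≡ 34 (mod 79); 34·7 ≡ 1, so inverse 7.
N/43 = 575831; 575831 ≡ 18 (mod 43); 18·12 ≡ 1, so inverse 12.
t ≡ 26·669209·11 + 43·125689·66 + 57·313427·7 + 38·575831·12 = 935735465.
935735465 mod 24760733 = 19588344.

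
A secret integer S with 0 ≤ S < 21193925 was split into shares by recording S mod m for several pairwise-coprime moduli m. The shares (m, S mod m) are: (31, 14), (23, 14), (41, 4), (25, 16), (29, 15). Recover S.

2034916

The moduli are pairwise coprime; N = 31·23·41·25·29 = 21193925.
N/31 = 683675; 683675 ≡ 1 (mod 31), inverse 1.
N/23 = 921475; 921475 ≡ 3 (mod 23); 3·8 ≡ 1, so inverse 8.
N/41 = 516925; 516925 ≡ 38 (mod 41); 38·27 ≡ 1, so inverse 27.
N/25 = 847757; 847757 ≡ 7 (mod 25); 7·18 ≡ 1, so inverse 18.
N/29 = 730825; 730825 ≡ 25 (mod 29); 25·7 ≡ 1, so inverse 7.
S ≡ 14·683675·1 + 14·921475·8 + 4·516925·27 + 16·847757·18 + 15·730825·7 = 489495191.
489495191 mod 21193925 = 2034916.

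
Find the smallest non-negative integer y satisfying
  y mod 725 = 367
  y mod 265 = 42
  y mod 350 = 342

gcd(725, 265) = 5 and 5 | (42 − 367), so the pair is consistent; merging gives y ≡ 11967 (mod 38425), where 38425 = lcm(725, 265).
gcd(38425, 350) = 25 and 25 | (342 − 11967), so the pair is consistent; merging gives y ≡ 50392 (mod 537950), where 537950 = lcm(38425, 350).
The solution is unique modulo lcm(725, 265, 350) = 537950.

50392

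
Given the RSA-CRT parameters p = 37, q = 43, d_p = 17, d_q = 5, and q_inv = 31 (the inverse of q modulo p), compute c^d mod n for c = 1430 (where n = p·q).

m₁ = c^(d_p) mod p: c ≡ 24 (mod 37), and 24^17 mod 37 = 20.
m₂ = c^(d_q) mod q: c ≡ 11 (mod 43), and 11^5 mod 43 = 16.
h = q_inv·(m₁ − m₂) mod p = 31·(20 − 16) mod 37 = 13.
m = m₂ + h·q = 16 + 13·43 = 575.

575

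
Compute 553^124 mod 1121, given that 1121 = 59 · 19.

499

Mod 59: 553 ≡ 22; by Fermat, exponent reduces to 124 mod 58 = 8; 22^8 ≡ 27 (mod 59).
Mod 19: 553 ≡ 2; by Fermat, exponent reduces to 124 mod 18 = 16; 2^16 ≡ 5 (mod 19).
Combine by CRT: x ≡ 27 (mod 59), x ≡ 5 (mod 19) ⇒ x ≡ 499 (mod 1121).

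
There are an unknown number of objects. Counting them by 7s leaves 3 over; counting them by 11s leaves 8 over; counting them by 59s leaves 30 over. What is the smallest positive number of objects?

From N ≡ 3 (mod 7) write N = 3 + 7t. Substituting into N ≡ 8 (mod 11) gives 7t ≡ 5 (mod 11), and since 7⁻¹ ≡ 8 (mod 11), t ≡ 7. Hence N ≡ 3 + 7·7 = 52 (mod 77).
From N ≡ 52 (mod 77) write N = 52 + 77t. Substituting into N ≡ 30 (mod 59) gives 77t ≡ 37 (mod 59), and since 18⁻¹ ≡ 23 (mod 59), t ≡ 25. Hence N ≡ 52 + 77·25 = 1977 (mod 4543).

1977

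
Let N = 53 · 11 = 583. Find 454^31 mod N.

Mod 53: 454 ≡ 30; 30^31 ≡ 23 (mod 53).
Mod 11: 454 ≡ 3; by Fermat, exponent reduces to 31 mod 10 = 1; 3^1 ≡ 3 (mod 11).
Combine by CRT: x ≡ 23 (mod 53), x ≡ 3 (mod 11) ⇒ x ≡ 553 (mod 583).

553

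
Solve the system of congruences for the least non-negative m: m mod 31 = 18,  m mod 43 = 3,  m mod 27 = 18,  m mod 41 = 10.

The moduli are pairwise coprime; N = 31·43·27·41 = 1475631.
N/31 = 47601; 47601 ≡ 16 (mod 31); 16·2 ≡ 1, so inverse 2.
N/43 = 34317; 34317 ≡ 3 (mod 43); 3·29 ≡ 1, so inverse 29.
N/27 = 54653; 54653 ≡ 5 (mod 27); 5·11 ≡ 1, so inverse 11.
N/41 = 35991; 35991 ≡ 34 (mod 41); 34·35 ≡ 1, so inverse 35.
m ≡ 18·47601·2 + 3·34317·29 + 18·54653·11 + 10·35991·35 = 28117359.
28117359 mod 1475631 = 80370.

80370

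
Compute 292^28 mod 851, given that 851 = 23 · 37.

625

Mod 23: 292 ≡ 16; by Fermat, exponent reduces to 28 mod 22 = 6; 16^6 ≡ 4 (mod 23).
Mod 37: 292 ≡ 33; 33^28 ≡ 33 (mod 37).
Combine by CRT: x ≡ 4 (mod 23), x ≡ 33 (mod 37) ⇒ x ≡ 625 (mod 851).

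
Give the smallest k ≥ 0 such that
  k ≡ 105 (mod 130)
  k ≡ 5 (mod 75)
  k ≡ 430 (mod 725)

gcd(130, 75) = 5 and 5 | (5 − 105), so the pair is consistent; merging gives k ≡ 755 (mod 1950), where 1950 = lcm(130, 75).
gcd(1950, 725) = 25 and 25 | (430 − 755), so the pair is consistent; merging gives k ≡ 47555 (mod 56550), where 56550 = lcm(1950, 725).
The solution is unique modulo lcm(130, 75, 725) = 56550.

47555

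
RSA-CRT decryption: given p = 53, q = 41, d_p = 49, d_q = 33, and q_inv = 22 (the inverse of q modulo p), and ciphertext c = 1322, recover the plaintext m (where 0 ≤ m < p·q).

m₁ = c^(d_p) mod p: c ≡ 50 (mod 53), and 50^49 mod 53 = 51.
m₂ = c^(d_q) mod q: c ≡ 10 (mod 41), and 10^33 mod 41 = 16.
h = q_inv·(m₁ − m₂) mod p = 22·(51 − 16) mod 53 = 28.
m = m₂ + h·q = 16 + 28·41 = 1164.

1164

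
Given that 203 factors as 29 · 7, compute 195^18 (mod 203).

22

Mod 29: 195 ≡ 21; 21^18 ≡ 22 (mod 29).
Mod 7: 195 ≡ 6; since 6 | 18, by Fermat 6^18 ≡ 1 (mod 7).
Combine by CRT: x ≡ 22 (mod 29), x ≡ 1 (mod 7) ⇒ x ≡ 22 (mod 203).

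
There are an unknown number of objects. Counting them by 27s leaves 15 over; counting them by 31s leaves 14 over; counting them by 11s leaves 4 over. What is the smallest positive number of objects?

Combine the congruences pairwise.
From N ≡ 15 (mod 27) write N = 15 + 27t. Substituting into N ≡ 14 (mod 31) gives 27t ≡ 30 (mod 31), and since 27⁻¹ ≡ 23 (mod 31), t ≡ 8. Hence N ≡ 15 + 27·8 = 231 (mod 837).
From N ≡ 231 (mod 837) write N = 231 + 837t. Substituting into N ≡ 4 (mod 11) gives 837t ≡ 4 (mod 11), and since 1⁻¹ ≡ 1 (mod 11), t ≡ 4. Hence N ≡ 231 + 837·4 = 3579 (mod 9207).

3579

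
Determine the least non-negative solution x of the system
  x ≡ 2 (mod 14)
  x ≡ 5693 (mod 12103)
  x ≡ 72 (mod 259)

Combine the congruences pairwise.
gcd(14, 12103) = 7 and 7 | (5693 − 2), so the pair is consistent; merging gives x ≡ 17796 (mod 24206), where 24206 = lcm(14, 12103).
gcd(24206, 259) = 7 and 7 | (72 − 17796), so the pair is consistent; merging gives x ≡ 574534 (mod 895622), where 895622 = lcm(24206, 259).
The solution is unique modulo lcm(14, 12103, 259) = 895622.

574534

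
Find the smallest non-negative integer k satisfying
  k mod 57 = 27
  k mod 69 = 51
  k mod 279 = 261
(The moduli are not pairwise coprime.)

Combine the congruences pairwise.
gcd(57, 69) = 3 and 3 | (51 − 27), so the pair is consistent; merging gives k ≡ 1224 (mod 1311), where 1311 = lcm(57, 69).
gcd(1311, 279) = 3 and 3 | (261 − 1224), so the pair is consistent; merging gives k ≡ 64152 (mod 121923), where 121923 = lcm(1311, 279).
The solution is unique modulo lcm(57, 69, 279) = 121923.

64152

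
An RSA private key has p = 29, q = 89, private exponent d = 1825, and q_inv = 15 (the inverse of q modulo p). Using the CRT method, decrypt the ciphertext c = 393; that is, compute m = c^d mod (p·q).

d_p = d mod (p−1) = 1825 mod 28 = 5; d_q = d mod (q−1) = 65.
m₁ = c^(d_p) mod p: c ≡ 16 (mod 29), and 16^5 mod 29 = 23.
m₂ = c^(d_q) mod q: c ≡ 37 (mod 89), and 37^65 mod 89 = 37.
h = q_inv·(m₁ − m₂) mod p = 15·(23 − 37) mod 29 = 22.
m = m₂ + h·q = 37 + 22·89 = 1995.

1995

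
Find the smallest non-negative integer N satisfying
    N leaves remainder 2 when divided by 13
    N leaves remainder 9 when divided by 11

From N ≡ 2 (mod 13) write N = 2 + 13t. Substituting into N ≡ 9 (mod 11) gives 13t ≡ 7 (mod 11), and since 2⁻¹ ≡ 6 (mod 11), t ≡ 9. Hence N ≡ 2 + 13·9 = 119 (mod 143).

119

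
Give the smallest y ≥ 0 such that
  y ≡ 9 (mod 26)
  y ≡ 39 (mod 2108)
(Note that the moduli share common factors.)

23227

Combine the congruences pairwise.
gcd(26, 2108) = 2 and 2 | (39 − 9), so the pair is consistent; merging gives y ≡ 23227 (mod 27404), where 27404 = lcm(26, 2108).
The solution is unique modulo lcm(26, 2108) = 27404.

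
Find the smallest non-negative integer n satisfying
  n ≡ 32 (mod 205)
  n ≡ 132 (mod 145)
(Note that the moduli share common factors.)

4337

Combine the congruences pairwise.
gcd(205, 145) = 5 and 5 | (132 − 32), so the pair is consistent; merging gives n ≡ 4337 (mod 5945), where 5945 = lcm(205, 145).
The solution is unique modulo lcm(205, 145) = 5945.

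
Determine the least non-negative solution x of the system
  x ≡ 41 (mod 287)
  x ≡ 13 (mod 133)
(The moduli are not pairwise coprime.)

1476

gcd(287, 133) = 7 and 7 | (13 − 41), so the pair is consistent; merging gives x ≡ 1476 (mod 5453), where 5453 = lcm(287, 133).
The solution is unique modulo lcm(287, 133) = 5453.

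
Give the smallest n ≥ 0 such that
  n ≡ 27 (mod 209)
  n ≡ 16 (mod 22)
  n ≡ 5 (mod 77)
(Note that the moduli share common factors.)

gcd(209, 22) = 11 and 11 | (16 − 27), so the pair is consistent; merging gives n ≡ 236 (mod 418), where 418 = lcm(209, 22).
gcd(418, 77) = 11 and 11 | (5 − 236), so the pair is consistent; merging gives n ≡ 236 (mod 2926), where 2926 = lcm(418, 77).
The solution is unique modulo lcm(209, 22, 77) = 2926.

236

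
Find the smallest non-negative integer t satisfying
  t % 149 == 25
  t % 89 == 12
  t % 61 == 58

The moduli are pairwise coprime; N = 149·89·61 = 808921.
N/149 = 5429; 5429 ≡ 65 (mod 149); 65·94 ≡ 1, so inverse 94.
N/89 = 9089; 9089 ≡ 11 (mod 89); 11·81 ≡ 1, so inverse 81.
N/61 = 13261; 13261 ≡ 24 (mod 61); 24·28 ≡ 1, so inverse 28.
t ≡ 25·5429·94 + 12·9089·81 + 58·13261·28 = 43128522.
43128522 mod 808921 = 255709.

255709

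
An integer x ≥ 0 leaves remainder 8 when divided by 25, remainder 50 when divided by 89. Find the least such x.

From x ≡ 8 (mod 25) write x = 8 + 25t. Substituting into x ≡ 50 (mod 89) gives 25t ≡ 42 (mod 89), and since 25⁻¹ ≡ 57 (mod 89), t ≡ 80. Hence x ≡ 8 + 25·80 = 2008 (mod 2225).

2008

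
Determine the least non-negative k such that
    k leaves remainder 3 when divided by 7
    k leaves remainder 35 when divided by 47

129

From k ≡ 3 (mod 7) write k = 3 + 7t. Substituting into k ≡ 35 (mod 47) gives 7t ≡ 32 (mod 47), and since 7⁻¹ ≡ 27 (mod 47), t ≡ 18. Hence k ≡ 3 + 7·18 = 129 (mod 329).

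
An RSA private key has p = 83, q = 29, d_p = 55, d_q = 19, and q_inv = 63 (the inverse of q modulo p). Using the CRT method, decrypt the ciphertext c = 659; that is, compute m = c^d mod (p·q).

m₁ = c^(d_p) mod p: c ≡ 78 (mod 83), and 78^55 mod 83 = 69.
m₂ = c^(d_q) mod q: c ≡ 21 (mod 29), and 21^19 mod 29 = 27.
h = q_inv·(m₁ − m₂) mod p = 63·(69 − 27) mod 83 = 73.
m = m₂ + h·q = 27 + 73·29 = 2144.

2144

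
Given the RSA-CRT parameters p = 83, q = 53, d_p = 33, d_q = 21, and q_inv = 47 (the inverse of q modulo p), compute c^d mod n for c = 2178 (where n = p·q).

m₁ = c^(d_p) mod p: c ≡ 20 (mod 83), and 20^33 mod 83 = 50.
m₂ = c^(d_q) mod q: c ≡ 5 (mod 53), and 5^21 mod 53 = 27.
h = q_inv·(m₁ − m₂) mod p = 47·(50 − 27) mod 83 = 2.
m = m₂ + h·q = 27 + 2·53 = 133.

133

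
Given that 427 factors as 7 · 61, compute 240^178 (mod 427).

Mod 7: 240 ≡ 2; by Fermat, exponent reduces to 178 mod 6 = 4; 2^4 ≡ 2 (mod 7).
Mod 61: 240 ≡ 57; by Fermat, exponent reduces to 178 mod 60 = 58; 57^58 ≡ 42 (mod 61).
Combine by CRT: x ≡ 2 (mod 7), x ≡ 42 (mod 61) ⇒ x ≡ 408 (mod 427).

408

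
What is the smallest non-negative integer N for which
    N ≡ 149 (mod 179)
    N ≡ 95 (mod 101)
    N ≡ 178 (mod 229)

From N ≡ 149 (mod 179) write N = 149 + 179t. Substituting into N ≡ 95 (mod 101) gives 179t ≡ 47 (mod 101), and since 78⁻¹ ≡ 79 (mod 101), t ≡ 77. Hence N ≡ 149 + 179·77 = 13932 (mod 18079).
From N ≡ 13932 (mod 18079) write N = 13932 + 18079t. Substituting into N ≡ 178 (mod 229) gives 18079t ≡ 215 (mod 229), and since 217⁻¹ ≡ 19 (mod 229), t ≡ 192. Hence N ≡ 13932 + 18079·192 = 3485100 (mod 4140091).

3485100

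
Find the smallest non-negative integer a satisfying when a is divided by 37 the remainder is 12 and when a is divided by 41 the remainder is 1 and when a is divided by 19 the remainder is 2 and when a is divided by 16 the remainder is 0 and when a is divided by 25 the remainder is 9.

From a ≡ 12 (mod 37) write a = 12 + 37t. Substituting into a ≡ 1 (mod 41) gives 37t ≡ 30 (mod 41), and since 37⁻¹ ≡ 10 (mod 41), t ≡ 13. Hence a ≡ 12 + 37·13 = 493 (mod 1517).
From a ≡ 493 (mod 1517) write a = 493 + 1517t. Substituting into a ≡ 2 (mod 19) gives 1517t ≡ 3 (mod 19), and since 16⁻¹ ≡ 6 (mod 19), t ≡ 18. Hence a ≡ 493 + 1517·18 = 27799 (mod 28823).
From a ≡ 27799 (mod 28823) write a = 27799 + 28823t. Substituting into a ≡ 0 (mod 16) gives 28823t ≡ 9 (mod 16), and since 7⁻¹ ≡ 7 (mod 16), t ≡ 15. Hence a ≡ 27799 + 28823·15 = 460144 (mod 461168).
From a ≡ 460144 (mod 461168) write a = 460144 + 461168t. Substituting into a ≡ 9 (mod 25) gives 461168t ≡ 15 (mod 25), and since 18⁻¹ ≡ 7 (mod 25), t ≡ 5. Hence a ≡ 460144 + 461168·5 = 2765984 (mod 11529200).

2765984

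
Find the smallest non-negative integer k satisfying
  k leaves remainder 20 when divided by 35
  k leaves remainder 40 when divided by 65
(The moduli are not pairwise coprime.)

300

gcd(35, 65) = 5 and 5 | (40 − 20), so the pair is consistent; merging gives k ≡ 300 (mod 455), where 455 = lcm(35, 65).
The solution is unique modulo lcm(35, 65) = 455.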